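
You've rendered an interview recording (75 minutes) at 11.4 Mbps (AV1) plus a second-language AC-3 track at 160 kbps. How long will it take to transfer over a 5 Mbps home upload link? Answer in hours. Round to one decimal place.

2.9 hours

75 min = 4500 s
Audio: 160 kbps = 0.160 Mbps.
Total bitrate: 11.560 Mbps.
File: 11.560 Mbps × 4500 s = 52020.0 Mb.
At 5 Mbps: 52020.0 / 5 = 10404.0 s ≈ 2.89 hours.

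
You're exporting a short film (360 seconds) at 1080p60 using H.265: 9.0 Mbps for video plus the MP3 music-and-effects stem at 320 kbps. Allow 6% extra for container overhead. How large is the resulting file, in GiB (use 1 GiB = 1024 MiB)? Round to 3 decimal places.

0.414 GiB

Audio: 320 kbps = 0.320 Mbps.
Total bitrate: 9.0 + 0.320 = 9.320 Mbps.
Stream data: 9.320 Mbps × 360 s = 3355.2 Mb.
With 6% container overhead: ×1.06.
3,557 Mb = 444,564,000 bytes ÷ 1,073,741,824 = 0.414 GiB.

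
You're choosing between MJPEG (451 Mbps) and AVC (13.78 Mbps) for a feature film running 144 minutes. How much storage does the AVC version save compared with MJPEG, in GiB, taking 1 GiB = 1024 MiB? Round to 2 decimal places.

439.77 GiB

144 min = 8640 s
MJPEG: 451.000 Mbps × 8640 s = 3896640.0 Mb = 453.629 GiB.
AVC: 13.780 Mbps × 8640 s = 119059.2 Mb = 13.860 GiB.
Saving: 453.629 − 13.860 = 439.768 GiB.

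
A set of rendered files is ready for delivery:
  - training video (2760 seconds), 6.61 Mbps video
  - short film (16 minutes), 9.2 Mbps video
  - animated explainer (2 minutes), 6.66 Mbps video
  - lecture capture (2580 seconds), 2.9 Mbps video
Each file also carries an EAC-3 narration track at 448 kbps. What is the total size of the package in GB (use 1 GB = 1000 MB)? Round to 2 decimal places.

4.78 GB

Audio: 448 kbps = 0.448 Mbps.
training video: 7.058 Mbps × 2760 s = 19480.1 Mb
short film: 9.648 Mbps × 960 s = 9262.1 Mb
animated explainer: 7.108 Mbps × 120 s = 853.0 Mb
lecture capture: 3.348 Mbps × 2580 s = 8637.8 Mb
Total: 38233.0 Mb = 4779.1 MB.
= 4.779 GB.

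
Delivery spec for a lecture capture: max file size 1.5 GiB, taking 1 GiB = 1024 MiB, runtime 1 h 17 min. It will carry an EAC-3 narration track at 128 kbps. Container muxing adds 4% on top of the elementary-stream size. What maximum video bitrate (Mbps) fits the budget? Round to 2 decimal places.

2.55 Mbps

Budget: 1.5 GiB = 12884.9 Mb.
Stream payload after overhead: 12884.9 / 1.04 = 12389.3 Mb.
1 h 17 min = 77 min = 4620 s
Total bitrate budget: 12389.3 Mb / 4620 s = 2.682 Mbps.
Audio: 128 kbps = 0.128 Mbps.
Video: 2.682 − 0.128 = 2.554 Mbps.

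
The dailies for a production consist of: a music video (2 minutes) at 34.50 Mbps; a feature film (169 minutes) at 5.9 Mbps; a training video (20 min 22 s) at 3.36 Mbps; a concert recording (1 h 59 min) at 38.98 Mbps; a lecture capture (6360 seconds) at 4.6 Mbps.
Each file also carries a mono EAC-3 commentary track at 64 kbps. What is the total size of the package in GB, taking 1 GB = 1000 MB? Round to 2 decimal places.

47.16 GB

Audio: 64 kbps = 0.064 Mbps.
music video: 34.564 Mbps × 120 s = 4147.7 Mb
feature film: 5.964 Mbps × 10140 s = 60475.0 Mb
training video: 3.424 Mbps × 1222 s = 4184.1 Mb
concert recording: 39.044 Mbps × 7140 s = 278774.2 Mb
lecture capture: 4.664 Mbps × 6360 s = 29663.0 Mb
Total: 377244.0 Mb = 47155.5 MB.
= 47.16 GB.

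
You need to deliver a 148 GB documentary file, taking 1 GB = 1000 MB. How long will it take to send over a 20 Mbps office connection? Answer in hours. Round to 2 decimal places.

16.44 hours

File: 148 GB = 1184000.0 Mb.
At 20 Mbps: 1184000.0 / 20 = 59200.0 s ≈ 16.4 hours.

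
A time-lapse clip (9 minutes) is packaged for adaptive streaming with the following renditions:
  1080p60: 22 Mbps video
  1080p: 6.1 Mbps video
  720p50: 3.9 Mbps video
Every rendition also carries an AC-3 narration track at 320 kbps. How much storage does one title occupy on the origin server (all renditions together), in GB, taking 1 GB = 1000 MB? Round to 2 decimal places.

2.22 GB

9 min = 540 s
Audio: 320 kbps = 0.320 Mbps.
Sum of rendition bitrates: (22+0.320) + (6.1+0.320) + (3.9+0.320) = 32.960 Mbps.
× 540 s = 17,798 Mb = 2,225 MB = 2.225 GB.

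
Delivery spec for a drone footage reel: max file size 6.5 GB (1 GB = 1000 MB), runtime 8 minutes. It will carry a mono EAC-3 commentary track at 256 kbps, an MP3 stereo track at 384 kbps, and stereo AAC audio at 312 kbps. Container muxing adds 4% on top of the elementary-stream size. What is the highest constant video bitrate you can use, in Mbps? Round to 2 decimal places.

Budget: 6.5 GB = 52000.0 Mb.
Stream payload after overhead: 52000.0 / 1.04 = 50000.0 Mb.
8 min = 480 s
Total bitrate budget: 50000.0 Mb / 480 s = 104.167 Mbps.
Audio total: 256 + 384 + 312 = 952 kbps = 0.952 Mbps.
Video: 104.167 − 0.952 = 103.215 Mbps.

103.21 Mbps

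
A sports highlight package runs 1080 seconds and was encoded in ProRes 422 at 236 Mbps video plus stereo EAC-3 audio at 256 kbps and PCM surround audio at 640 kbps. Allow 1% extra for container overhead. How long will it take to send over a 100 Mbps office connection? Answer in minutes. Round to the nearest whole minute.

43 minutes

Audio total: 256 + 640 = 896 kbps = 0.896 Mbps.
Total bitrate: 236.896 Mbps.
File: 236.896 Mbps × 1080 s = 255847.7 Mb.
With 1% container overhead: ×1.01. → 258406.2 Mb.
At 100 Mbps: 258406.2 / 100 = 2584.1 s ≈ 43.1 minutes.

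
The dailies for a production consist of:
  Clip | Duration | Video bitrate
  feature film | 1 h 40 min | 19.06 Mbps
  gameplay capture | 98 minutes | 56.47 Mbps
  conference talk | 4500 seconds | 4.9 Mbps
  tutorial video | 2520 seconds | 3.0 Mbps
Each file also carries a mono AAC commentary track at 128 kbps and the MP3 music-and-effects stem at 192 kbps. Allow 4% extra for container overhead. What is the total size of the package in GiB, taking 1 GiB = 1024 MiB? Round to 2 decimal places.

58.36 GiB

Audio total: 128 + 192 = 320 kbps = 0.320 Mbps.
feature film: 19.380 Mbps × 6000 s × 1.04 = 120931.2 Mb
gameplay capture: 56.790 Mbps × 5880 s × 1.04 = 347282.2 Mb
conference talk: 5.220 Mbps × 4500 s × 1.04 = 24429.6 Mb
tutorial video: 3.320 Mbps × 2520 s × 1.04 = 8701.1 Mb
Total: 501344.1 Mb = 62668.0 MB.
= 58.36 GiB.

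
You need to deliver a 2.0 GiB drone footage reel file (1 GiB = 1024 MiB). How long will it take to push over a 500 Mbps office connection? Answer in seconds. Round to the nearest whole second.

34 seconds

File: 2.0 GiB = 17179.9 Mb.
At 500 Mbps: 17179.9 / 500 = 34.4 s ≈ 34.4 seconds.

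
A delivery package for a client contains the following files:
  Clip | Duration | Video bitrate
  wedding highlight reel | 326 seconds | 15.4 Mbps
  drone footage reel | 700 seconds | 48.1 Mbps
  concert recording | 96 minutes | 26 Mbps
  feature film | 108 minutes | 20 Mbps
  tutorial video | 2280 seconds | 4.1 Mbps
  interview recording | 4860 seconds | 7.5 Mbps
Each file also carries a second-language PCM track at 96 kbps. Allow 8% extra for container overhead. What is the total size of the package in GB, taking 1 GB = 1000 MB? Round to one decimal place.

49.4 GB

Audio: 96 kbps = 0.096 Mbps.
wedding highlight reel: 15.496 Mbps × 326 s × 1.08 = 5455.8 Mb
drone footage reel: 48.196 Mbps × 700 s × 1.08 = 36436.2 Mb
concert recording: 26.096 Mbps × 5760 s × 1.08 = 162338.0 Mb
feature film: 20.096 Mbps × 6480 s × 1.08 = 140639.8 Mb
tutorial video: 4.196 Mbps × 2280 s × 1.08 = 10332.2 Mb
interview recording: 7.596 Mbps × 4860 s × 1.08 = 39869.9 Mb
Total: 395072.0 Mb = 49384.0 MB.
= 49.38 GB.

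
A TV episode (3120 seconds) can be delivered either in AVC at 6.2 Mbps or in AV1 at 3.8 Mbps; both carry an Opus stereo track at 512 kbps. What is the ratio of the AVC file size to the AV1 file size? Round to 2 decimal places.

1.56

Audio: 512 kbps = 0.512 Mbps.
AVC: 6.712 Mbps × 3120 s = 20941.4 Mb = 2.618 GB.
AV1: 4.312 Mbps × 3120 s = 13453.4 Mb = 1.682 GB.
Ratio: 2.618 / 1.682 = 1.557.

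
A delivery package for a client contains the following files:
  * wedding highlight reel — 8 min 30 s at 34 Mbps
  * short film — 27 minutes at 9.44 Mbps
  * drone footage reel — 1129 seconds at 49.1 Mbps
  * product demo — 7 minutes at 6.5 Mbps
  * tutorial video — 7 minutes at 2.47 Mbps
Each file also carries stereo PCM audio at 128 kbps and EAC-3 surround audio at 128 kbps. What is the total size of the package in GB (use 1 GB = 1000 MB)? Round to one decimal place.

Audio total: 128 + 128 = 256 kbps = 0.256 Mbps.
wedding highlight reel: 34.256 Mbps × 510 s = 17470.6 Mb
short film: 9.696 Mbps × 1620 s = 15707.5 Mb
drone footage reel: 49.356 Mbps × 1129 s = 55722.9 Mb
product demo: 6.756 Mbps × 420 s = 2837.5 Mb
tutorial video: 2.726 Mbps × 420 s = 1144.9 Mb
Total: 92883.4 Mb = 11610.4 MB.
= 11.61 GB.

11.6 GB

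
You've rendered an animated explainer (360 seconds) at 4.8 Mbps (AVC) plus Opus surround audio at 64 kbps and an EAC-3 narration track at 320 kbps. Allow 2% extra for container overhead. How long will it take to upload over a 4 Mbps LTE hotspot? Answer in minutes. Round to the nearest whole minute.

Audio total: 64 + 320 = 384 kbps = 0.384 Mbps.
Total bitrate: 5.184 Mbps.
File: 5.184 Mbps × 360 s = 1866.2 Mb.
With 2% container overhead: ×1.02. → 1903.6 Mb.
At 4 Mbps: 1903.6 / 4 = 475.9 s ≈ 7.93 minutes.

8 minutes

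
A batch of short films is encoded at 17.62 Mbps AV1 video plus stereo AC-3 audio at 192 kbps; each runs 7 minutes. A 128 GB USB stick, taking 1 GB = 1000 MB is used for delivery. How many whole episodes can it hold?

7 min = 420 s
Audio: 192 kbps = 0.192 Mbps.
Total bitrate: 17.812 Mbps.
Per item: 17.812 Mbps × 420 s = 7,481 Mb = 935.1 MB.
Capacity: 128 GB = 1,024,000 Mb; 136.88 items → 136 complete.

136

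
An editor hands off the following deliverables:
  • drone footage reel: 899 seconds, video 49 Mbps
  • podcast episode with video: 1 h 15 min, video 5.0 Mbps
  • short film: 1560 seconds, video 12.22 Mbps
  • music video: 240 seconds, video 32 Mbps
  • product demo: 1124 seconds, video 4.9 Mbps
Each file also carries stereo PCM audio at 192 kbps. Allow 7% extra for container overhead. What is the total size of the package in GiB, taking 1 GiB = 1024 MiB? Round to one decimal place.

12.5 GiB

Audio: 192 kbps = 0.192 Mbps.
drone footage reel: 49.192 Mbps × 899 s × 1.07 = 47319.3 Mb
podcast episode with video: 5.192 Mbps × 4500 s × 1.07 = 24999.5 Mb
short film: 12.412 Mbps × 1560 s × 1.07 = 20718.1 Mb
music video: 32.192 Mbps × 240 s × 1.07 = 8266.9 Mb
product demo: 5.092 Mbps × 1124 s × 1.07 = 6124.0 Mb
Total: 107427.8 Mb = 13428.5 MB.
= 12.51 GiB.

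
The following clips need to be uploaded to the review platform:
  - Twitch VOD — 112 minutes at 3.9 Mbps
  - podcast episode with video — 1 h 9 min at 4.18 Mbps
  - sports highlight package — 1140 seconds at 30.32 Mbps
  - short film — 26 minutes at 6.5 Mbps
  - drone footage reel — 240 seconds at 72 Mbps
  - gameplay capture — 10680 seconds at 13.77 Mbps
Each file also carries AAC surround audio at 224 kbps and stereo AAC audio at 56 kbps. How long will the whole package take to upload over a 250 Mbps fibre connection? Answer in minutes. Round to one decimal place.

Audio total: 224 + 56 = 280 kbps = 0.280 Mbps.
Twitch VOD: 4.180 Mbps × 6720 s = 28089.6 Mb
podcast episode with video: 4.460 Mbps × 4140 s = 18464.4 Mb
sports highlight package: 30.600 Mbps × 1140 s = 34884.0 Mb
short film: 6.780 Mbps × 1560 s = 10576.8 Mb
drone footage reel: 72.280 Mbps × 240 s = 17347.2 Mb
gameplay capture: 14.050 Mbps × 10680 s = 150054.0 Mb
Total: 259416.0 Mb = 32427.0 MB.
At 250 Mbps: 259416.0 / 250 = 1038 s ≈ 17.3 minutes.

17.3 minutes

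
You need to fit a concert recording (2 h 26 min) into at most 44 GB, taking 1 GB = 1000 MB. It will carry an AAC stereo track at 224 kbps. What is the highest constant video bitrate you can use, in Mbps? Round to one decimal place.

Budget: 44 GB = 352000.0 Mb.
2 h 26 min = 146 min = 8760 s
Total bitrate budget: 352000.0 Mb / 8760 s = 40.183 Mbps.
Audio: 224 kbps = 0.224 Mbps.
Video: 40.183 − 0.224 = 39.959 Mbps.

40.0 Mbps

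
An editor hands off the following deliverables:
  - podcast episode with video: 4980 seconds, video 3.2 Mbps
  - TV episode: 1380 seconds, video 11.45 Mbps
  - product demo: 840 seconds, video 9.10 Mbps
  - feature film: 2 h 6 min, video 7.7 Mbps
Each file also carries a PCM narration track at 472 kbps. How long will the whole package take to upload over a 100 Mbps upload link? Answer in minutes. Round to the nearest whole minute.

17 minutes

Audio: 472 kbps = 0.472 Mbps.
podcast episode with video: 3.672 Mbps × 4980 s = 18286.6 Mb
TV episode: 11.922 Mbps × 1380 s = 16452.4 Mb
product demo: 9.572 Mbps × 840 s = 8040.5 Mb
feature film: 8.172 Mbps × 7560 s = 61780.3 Mb
Total: 104559.7 Mb = 13070.0 MB.
At 100 Mbps: 104559.7 / 100 = 1046 s ≈ 17.4 minutes.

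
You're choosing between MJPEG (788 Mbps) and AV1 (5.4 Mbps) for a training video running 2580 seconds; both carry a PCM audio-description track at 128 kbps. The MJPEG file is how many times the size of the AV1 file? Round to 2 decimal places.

142.57

Audio: 128 kbps = 0.128 Mbps.
MJPEG: 788.128 Mbps × 2580 s = 2033370.2 Mb = 254.171 GB.
AV1: 5.528 Mbps × 2580 s = 14262.2 Mb = 1.783 GB.
Ratio: 254.171 / 1.783 = 142.570.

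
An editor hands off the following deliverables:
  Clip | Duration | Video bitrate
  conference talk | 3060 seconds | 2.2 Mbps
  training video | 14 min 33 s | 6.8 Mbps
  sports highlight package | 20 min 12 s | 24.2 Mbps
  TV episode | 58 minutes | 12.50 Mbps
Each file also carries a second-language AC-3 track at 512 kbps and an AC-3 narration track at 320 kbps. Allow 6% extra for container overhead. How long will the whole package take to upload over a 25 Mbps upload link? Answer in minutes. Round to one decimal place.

Audio total: 512 + 320 = 832 kbps = 0.832 Mbps.
conference talk: 3.032 Mbps × 3060 s × 1.06 = 9834.6 Mb
training video: 7.632 Mbps × 873 s × 1.06 = 7062.5 Mb
sports highlight package: 25.032 Mbps × 1212 s × 1.06 = 32159.1 Mb
TV episode: 13.332 Mbps × 3480 s × 1.06 = 49179.1 Mb
Total: 98235.3 Mb = 12279.4 MB.
At 25 Mbps: 98235.3 / 25 = 3929 s ≈ 65.5 minutes.

65.5 minutes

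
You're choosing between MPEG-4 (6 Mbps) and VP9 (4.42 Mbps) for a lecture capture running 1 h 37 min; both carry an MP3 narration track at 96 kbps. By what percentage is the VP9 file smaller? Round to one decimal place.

1 h 37 min = 97 min = 5820 s
Audio: 96 kbps = 0.096 Mbps.
MPEG-4: 6.096 Mbps × 5820 s = 35478.7 Mb = 4.130 GiB.
VP9: 4.516 Mbps × 5820 s = 26283.1 Mb = 3.060 GiB.
Reduction: (1 − 3.060/4.130) × 100 = 25.92%.

25.9%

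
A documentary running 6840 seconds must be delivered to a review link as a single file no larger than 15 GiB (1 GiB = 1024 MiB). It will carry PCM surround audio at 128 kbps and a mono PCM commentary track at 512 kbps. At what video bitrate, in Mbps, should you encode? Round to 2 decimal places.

Budget: 15 GiB = 128849.0 Mb.
Total bitrate budget: 128849.0 Mb / 6840 s = 18.838 Mbps.
Audio total: 128 + 512 = 640 kbps = 0.640 Mbps.
Video: 18.838 − 0.640 = 18.198 Mbps.

18.20 Mbps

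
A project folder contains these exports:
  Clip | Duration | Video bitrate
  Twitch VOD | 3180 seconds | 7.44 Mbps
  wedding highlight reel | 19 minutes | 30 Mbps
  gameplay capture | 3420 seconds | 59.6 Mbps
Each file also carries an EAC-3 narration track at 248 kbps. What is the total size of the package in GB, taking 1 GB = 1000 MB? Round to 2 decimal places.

32.95 GB

Audio: 248 kbps = 0.248 Mbps.
Twitch VOD: 7.688 Mbps × 3180 s = 24447.8 Mb
wedding highlight reel: 30.248 Mbps × 1140 s = 34482.7 Mb
gameplay capture: 59.848 Mbps × 3420 s = 204680.2 Mb
Total: 263610.7 Mb = 32951.3 MB.
= 32.95 GB.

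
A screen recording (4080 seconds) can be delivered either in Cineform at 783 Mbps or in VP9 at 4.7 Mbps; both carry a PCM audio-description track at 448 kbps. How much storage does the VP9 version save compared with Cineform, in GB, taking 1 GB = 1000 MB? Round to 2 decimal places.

396.93 GB

Audio: 448 kbps = 0.448 Mbps.
Cineform: 783.448 Mbps × 4080 s = 3196467.8 Mb = 399.558 GB.
VP9: 5.148 Mbps × 4080 s = 21003.8 Mb = 2.625 GB.
Saving: 399.558 − 2.625 = 396.933 GB.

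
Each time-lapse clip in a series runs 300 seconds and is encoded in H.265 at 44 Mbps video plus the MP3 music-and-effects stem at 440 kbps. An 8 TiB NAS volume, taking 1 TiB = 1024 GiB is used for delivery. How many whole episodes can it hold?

5278

Audio: 440 kbps = 0.440 Mbps.
Total bitrate: 44.440 Mbps.
Per item: 44.440 Mbps × 300 s = 13,332 Mb = 1,666 MB.
Capacity: 8 TiB = 70,368,744 Mb; 5278.18 items → 5278 complete.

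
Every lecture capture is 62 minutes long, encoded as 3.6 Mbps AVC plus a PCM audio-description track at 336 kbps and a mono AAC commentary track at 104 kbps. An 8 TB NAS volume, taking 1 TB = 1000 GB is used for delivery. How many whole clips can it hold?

4258

62 min = 3720 s
Audio total: 336 + 104 = 440 kbps = 0.440 Mbps.
Total bitrate: 4.040 Mbps.
Per item: 4.040 Mbps × 3720 s = 15,029 Mb = 1,879 MB.
Capacity: 8 TB = 64,000,000 Mb; 4258.49 items → 4258 complete.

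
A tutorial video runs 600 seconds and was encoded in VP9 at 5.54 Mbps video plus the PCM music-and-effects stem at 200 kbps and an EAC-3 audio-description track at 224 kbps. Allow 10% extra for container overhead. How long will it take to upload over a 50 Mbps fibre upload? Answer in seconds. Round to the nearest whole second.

Audio total: 200 + 224 = 424 kbps = 0.424 Mbps.
Total bitrate: 5.964 Mbps.
File: 5.964 Mbps × 600 s = 3578.4 Mb.
With 10% container overhead: ×1.10. → 3936.2 Mb.
At 50 Mbps: 3936.2 / 50 = 78.7 s ≈ 78.7 seconds.

79 seconds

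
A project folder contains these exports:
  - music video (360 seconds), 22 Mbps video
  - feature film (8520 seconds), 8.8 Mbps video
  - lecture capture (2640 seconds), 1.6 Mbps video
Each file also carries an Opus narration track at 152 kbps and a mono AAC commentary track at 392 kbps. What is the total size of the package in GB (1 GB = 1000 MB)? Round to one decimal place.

Audio total: 152 + 392 = 544 kbps = 0.544 Mbps.
music video: 22.544 Mbps × 360 s = 8115.8 Mb
feature film: 9.344 Mbps × 8520 s = 79610.9 Mb
lecture capture: 2.144 Mbps × 2640 s = 5660.2 Mb
Total: 93386.9 Mb = 11673.4 MB.
= 11.67 GB.

11.7 GB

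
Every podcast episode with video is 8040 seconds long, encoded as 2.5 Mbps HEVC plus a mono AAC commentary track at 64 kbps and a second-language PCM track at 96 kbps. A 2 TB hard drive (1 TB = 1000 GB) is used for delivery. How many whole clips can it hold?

Audio total: 64 + 96 = 160 kbps = 0.160 Mbps.
Total bitrate: 2.660 Mbps.
Per item: 2.660 Mbps × 8040 s = 21,386 Mb = 2,673 MB.
Capacity: 2 TB = 16,000,000 Mb; 748.14 items → 748 complete.

748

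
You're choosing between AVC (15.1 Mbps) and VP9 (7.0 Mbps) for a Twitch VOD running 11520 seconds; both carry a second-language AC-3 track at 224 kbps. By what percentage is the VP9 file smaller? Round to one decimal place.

52.9%

Audio: 224 kbps = 0.224 Mbps.
AVC: 15.324 Mbps × 11520 s = 176532.5 Mb = 20.551 GiB.
VP9: 7.224 Mbps × 11520 s = 83220.5 Mb = 9.688 GiB.
Reduction: (1 − 9.688/20.551) × 100 = 52.86%.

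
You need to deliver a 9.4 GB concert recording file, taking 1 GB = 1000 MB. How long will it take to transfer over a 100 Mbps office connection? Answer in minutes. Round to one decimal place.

12.5 minutes

File: 9.4 GB = 75200.0 Mb.
At 100 Mbps: 75200.0 / 100 = 752.0 s ≈ 12.5 minutes.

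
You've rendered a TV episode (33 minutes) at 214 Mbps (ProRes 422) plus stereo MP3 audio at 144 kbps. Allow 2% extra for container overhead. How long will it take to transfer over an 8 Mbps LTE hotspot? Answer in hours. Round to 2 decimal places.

33 min = 1980 s
Audio: 144 kbps = 0.144 Mbps.
Total bitrate: 214.144 Mbps.
File: 214.144 Mbps × 1980 s = 424005.1 Mb.
With 2% container overhead: ×1.02. → 432485.2 Mb.
At 8 Mbps: 432485.2 / 8 = 54060.7 s ≈ 15 hours.

15.02 hours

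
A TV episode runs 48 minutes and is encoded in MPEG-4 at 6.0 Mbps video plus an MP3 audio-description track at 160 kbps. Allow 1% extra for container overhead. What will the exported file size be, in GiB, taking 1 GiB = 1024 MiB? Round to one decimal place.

2.1 GiB

48 min = 2880 s
Audio: 160 kbps = 0.160 Mbps.
Total bitrate: 6.0 + 0.160 = 6.160 Mbps.
Stream data: 6.160 Mbps × 2880 s = 17740.8 Mb.
With 1% container overhead: ×1.01.
17,918 Mb = 2,239,776,000 bytes ÷ 1,073,741,824 = 2.086 GiB.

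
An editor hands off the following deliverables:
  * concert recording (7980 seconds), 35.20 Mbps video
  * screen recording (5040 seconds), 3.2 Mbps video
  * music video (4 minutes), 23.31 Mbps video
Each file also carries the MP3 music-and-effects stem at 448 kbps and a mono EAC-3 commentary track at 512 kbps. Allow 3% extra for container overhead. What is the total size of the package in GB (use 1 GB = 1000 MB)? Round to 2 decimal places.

40.60 GB

Audio total: 448 + 512 = 960 kbps = 0.960 Mbps.
concert recording: 36.160 Mbps × 7980 s × 1.03 = 297213.5 Mb
screen recording: 4.160 Mbps × 5040 s × 1.03 = 21595.4 Mb
music video: 24.270 Mbps × 240 s × 1.03 = 5999.5 Mb
Total: 324808.4 Mb = 40601.1 MB.
= 40.60 GB.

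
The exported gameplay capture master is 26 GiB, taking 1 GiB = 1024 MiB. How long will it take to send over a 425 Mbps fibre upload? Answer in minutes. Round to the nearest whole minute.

File: 26 GiB = 223338.3 Mb.
At 425 Mbps: 223338.3 / 425 = 525.5 s ≈ 8.76 minutes.

9 minutes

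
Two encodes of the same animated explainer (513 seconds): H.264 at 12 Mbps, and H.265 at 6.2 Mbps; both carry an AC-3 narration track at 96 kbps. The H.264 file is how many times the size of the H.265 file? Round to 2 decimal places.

1.92

Audio: 96 kbps = 0.096 Mbps.
H.264: 12.096 Mbps × 513 s = 6205.2 Mb = 0.776 GB.
H.265: 6.296 Mbps × 513 s = 3229.8 Mb = 0.404 GB.
Ratio: 0.776 / 0.404 = 1.921.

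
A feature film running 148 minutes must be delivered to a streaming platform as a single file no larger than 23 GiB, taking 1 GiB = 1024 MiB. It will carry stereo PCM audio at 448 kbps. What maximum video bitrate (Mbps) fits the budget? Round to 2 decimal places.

21.80 Mbps

Budget: 23 GiB = 197568.5 Mb.
148 min = 8880 s
Total bitrate budget: 197568.5 Mb / 8880 s = 22.249 Mbps.
Audio: 448 kbps = 0.448 Mbps.
Video: 22.249 − 0.448 = 21.801 Mbps.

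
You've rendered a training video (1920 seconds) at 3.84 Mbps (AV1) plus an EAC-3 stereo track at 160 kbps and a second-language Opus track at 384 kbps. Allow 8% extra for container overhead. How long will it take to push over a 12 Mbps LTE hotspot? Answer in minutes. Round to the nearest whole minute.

13 minutes

Audio total: 160 + 384 = 544 kbps = 0.544 Mbps.
Total bitrate: 4.384 Mbps.
File: 4.384 Mbps × 1920 s = 8417.3 Mb.
With 8% container overhead: ×1.08. → 9090.7 Mb.
At 12 Mbps: 9090.7 / 12 = 757.6 s ≈ 12.6 minutes.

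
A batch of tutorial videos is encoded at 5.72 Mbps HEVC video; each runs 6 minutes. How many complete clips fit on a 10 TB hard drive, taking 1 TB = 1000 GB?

6 min = 360 s
Per item: 5.720 Mbps × 360 s = 2,059 Mb = 257.4 MB.
Capacity: 10 TB = 80,000,000 Mb; 38850.04 items → 38850 complete.

38850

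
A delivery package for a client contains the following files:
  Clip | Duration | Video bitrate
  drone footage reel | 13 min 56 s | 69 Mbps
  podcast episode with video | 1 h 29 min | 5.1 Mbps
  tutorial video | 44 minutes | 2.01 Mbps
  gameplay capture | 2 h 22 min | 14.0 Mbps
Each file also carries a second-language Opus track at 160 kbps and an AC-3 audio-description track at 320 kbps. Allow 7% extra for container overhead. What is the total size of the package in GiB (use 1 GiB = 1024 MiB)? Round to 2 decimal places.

27.13 GiB

Audio total: 160 + 320 = 480 kbps = 0.480 Mbps.
drone footage reel: 69.480 Mbps × 836 s × 1.07 = 62151.2 Mb
podcast episode with video: 5.580 Mbps × 5340 s × 1.07 = 31883.0 Mb
tutorial video: 2.490 Mbps × 2640 s × 1.07 = 7033.8 Mb
gameplay capture: 14.480 Mbps × 8520 s × 1.07 = 132005.5 Mb
Total: 233073.5 Mb = 29134.2 MB.
= 27.13 GiB.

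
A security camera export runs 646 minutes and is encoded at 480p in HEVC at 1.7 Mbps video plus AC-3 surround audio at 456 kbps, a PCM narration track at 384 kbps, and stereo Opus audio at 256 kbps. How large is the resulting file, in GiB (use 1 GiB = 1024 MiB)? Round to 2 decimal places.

646 min = 38760 s
Audio total: 456 + 384 + 256 = 1096 kbps = 1.096 Mbps.
Total bitrate: 1.7 + 1.096 = 2.796 Mbps.
Stream data: 2.796 Mbps × 38760 s = 108373.0 Mb.
108,373 Mb = 13,546,620,000 bytes ÷ 1,073,741,824 = 12.62 GiB.

12.62 GiB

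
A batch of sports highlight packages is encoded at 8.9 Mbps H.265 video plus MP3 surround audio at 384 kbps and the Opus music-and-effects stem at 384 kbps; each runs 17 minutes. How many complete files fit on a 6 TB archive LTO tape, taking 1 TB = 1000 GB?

4867

17 min = 1020 s
Audio total: 384 + 384 = 768 kbps = 0.768 Mbps.
Total bitrate: 9.668 Mbps.
Per item: 9.668 Mbps × 1020 s = 9,861 Mb = 1,233 MB.
Capacity: 6 TB = 48,000,000 Mb; 4867.48 items → 4867 complete.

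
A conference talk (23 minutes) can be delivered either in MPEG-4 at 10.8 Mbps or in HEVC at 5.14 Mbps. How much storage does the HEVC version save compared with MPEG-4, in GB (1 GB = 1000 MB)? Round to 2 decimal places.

23 min = 1380 s
MPEG-4: 10.800 Mbps × 1380 s = 14904.0 Mb = 1.863 GB.
HEVC: 5.140 Mbps × 1380 s = 7093.2 Mb = 0.887 GB.
Saving: 1.863 − 0.887 = 0.976 GB.

0.98 GB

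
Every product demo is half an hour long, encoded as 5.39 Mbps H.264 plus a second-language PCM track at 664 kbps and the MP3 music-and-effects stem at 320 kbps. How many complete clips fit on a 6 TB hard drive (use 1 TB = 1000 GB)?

30 min = 1800 s
Audio total: 664 + 320 = 984 kbps = 0.984 Mbps.
Total bitrate: 6.374 Mbps.
Per item: 6.374 Mbps × 1800 s = 11,473 Mb = 1,434 MB.
Capacity: 6 TB = 48,000,000 Mb; 4183.66 items → 4183 complete.

4183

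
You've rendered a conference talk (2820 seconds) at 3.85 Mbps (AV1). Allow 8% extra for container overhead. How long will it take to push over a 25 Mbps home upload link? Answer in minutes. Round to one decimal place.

7.8 minutes

File: 3.850 Mbps × 2820 s = 10857.0 Mb.
With 8% container overhead: ×1.08. → 11725.6 Mb.
At 25 Mbps: 11725.6 / 25 = 469.0 s ≈ 7.82 minutes.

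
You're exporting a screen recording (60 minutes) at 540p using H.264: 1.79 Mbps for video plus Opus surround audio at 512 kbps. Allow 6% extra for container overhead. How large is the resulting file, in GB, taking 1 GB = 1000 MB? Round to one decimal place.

60 min = 3600 s
Audio: 512 kbps = 0.512 Mbps.
Total bitrate: 1.79 + 0.512 = 2.302 Mbps.
Stream data: 2.302 Mbps × 3600 s = 8287.2 Mb.
With 6% container overhead: ×1.06.
8,784 Mb ÷ 8 = 1,098 MB → 1.098 GB.

1.1 GB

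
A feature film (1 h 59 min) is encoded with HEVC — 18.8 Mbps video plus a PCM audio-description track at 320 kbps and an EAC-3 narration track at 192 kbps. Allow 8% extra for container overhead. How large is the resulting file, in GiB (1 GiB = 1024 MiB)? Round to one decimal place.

17.3 GiB

1 h 59 min = 119 min = 7140 s
Audio total: 320 + 192 = 512 kbps = 0.512 Mbps.
Total bitrate: 18.8 + 0.512 = 19.312 Mbps.
Stream data: 19.312 Mbps × 7140 s = 137887.7 Mb.
With 8% container overhead: ×1.08.
148,919 Mb = 18,614,836,800 bytes ÷ 1,073,741,824 = 17.34 GiB.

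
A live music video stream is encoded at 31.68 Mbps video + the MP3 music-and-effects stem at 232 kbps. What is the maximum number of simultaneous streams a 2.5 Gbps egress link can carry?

78

Audio: 232 kbps = 0.232 Mbps.
Per-viewer media rate: 31.912 Mbps.
2.5 Gbps = 2,500 Mbps; 2,500 / 31.912 = 78.34 → 78 viewers.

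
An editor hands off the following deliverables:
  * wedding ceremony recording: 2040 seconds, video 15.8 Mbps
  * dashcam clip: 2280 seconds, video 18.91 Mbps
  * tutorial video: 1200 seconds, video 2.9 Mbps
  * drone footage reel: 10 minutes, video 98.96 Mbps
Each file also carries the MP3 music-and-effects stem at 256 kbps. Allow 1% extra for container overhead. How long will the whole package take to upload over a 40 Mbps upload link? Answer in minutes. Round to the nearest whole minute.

Audio: 256 kbps = 0.256 Mbps.
wedding ceremony recording: 16.056 Mbps × 2040 s × 1.01 = 33081.8 Mb
dashcam clip: 19.166 Mbps × 2280 s × 1.01 = 44135.5 Mb
tutorial video: 3.156 Mbps × 1200 s × 1.01 = 3825.1 Mb
drone footage reel: 99.216 Mbps × 600 s × 1.01 = 60124.9 Mb
Total: 141167.2 Mb = 17645.9 MB.
At 40 Mbps: 141167.2 / 40 = 3529 s ≈ 58.8 minutes.

59 minutes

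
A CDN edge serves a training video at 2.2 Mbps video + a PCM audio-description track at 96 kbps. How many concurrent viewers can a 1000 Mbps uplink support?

Audio: 96 kbps = 0.096 Mbps.
Per-viewer media rate: 2.296 Mbps.
1000 Mbps = 1,000 Mbps; 1,000 / 2.296 = 435.54 → 435 viewers.

435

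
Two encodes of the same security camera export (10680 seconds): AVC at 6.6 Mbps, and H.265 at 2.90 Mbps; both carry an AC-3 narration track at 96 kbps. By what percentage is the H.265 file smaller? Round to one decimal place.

55.3%

Audio: 96 kbps = 0.096 Mbps.
AVC: 6.696 Mbps × 10680 s = 71513.3 Mb = 8.939 GB.
H.265: 2.996 Mbps × 10680 s = 31997.3 Mb = 4.000 GB.
Reduction: (1 − 4.000/8.939) × 100 = 55.26%.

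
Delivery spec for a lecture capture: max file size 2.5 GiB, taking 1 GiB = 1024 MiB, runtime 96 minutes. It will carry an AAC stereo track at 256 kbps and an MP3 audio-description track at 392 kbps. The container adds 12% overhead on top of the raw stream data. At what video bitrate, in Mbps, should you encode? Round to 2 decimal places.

Budget: 2.5 GiB = 21474.8 Mb.
Stream payload after overhead: 21474.8 / 1.12 = 19174.0 Mb.
96 min = 5760 s
Total bitrate budget: 19174.0 Mb / 5760 s = 3.329 Mbps.
Audio total: 256 + 392 = 648 kbps = 0.648 Mbps.
Video: 3.329 − 0.648 = 2.681 Mbps.

2.68 Mbps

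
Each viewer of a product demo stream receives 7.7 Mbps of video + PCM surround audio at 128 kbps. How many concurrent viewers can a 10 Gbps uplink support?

Audio: 128 kbps = 0.128 Mbps.
Per-viewer media rate: 7.828 Mbps.
10 Gbps = 10,000 Mbps; 10,000 / 7.828 = 1277.47 → 1277 viewers.

1277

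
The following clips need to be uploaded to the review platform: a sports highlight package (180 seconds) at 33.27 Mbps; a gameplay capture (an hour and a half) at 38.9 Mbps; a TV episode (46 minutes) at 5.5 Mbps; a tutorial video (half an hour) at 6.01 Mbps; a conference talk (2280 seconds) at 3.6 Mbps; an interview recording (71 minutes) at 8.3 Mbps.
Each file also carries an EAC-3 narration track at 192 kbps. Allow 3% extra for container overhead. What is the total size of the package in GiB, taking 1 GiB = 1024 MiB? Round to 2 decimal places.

34.63 GiB

Audio: 192 kbps = 0.192 Mbps.
sports highlight package: 33.462 Mbps × 180 s × 1.03 = 6203.9 Mb
gameplay capture: 39.092 Mbps × 5400 s × 1.03 = 217429.7 Mb
TV episode: 5.692 Mbps × 2760 s × 1.03 = 16181.2 Mb
tutorial video: 6.202 Mbps × 1800 s × 1.03 = 11498.5 Mb
conference talk: 3.792 Mbps × 2280 s × 1.03 = 8905.1 Mb
interview recording: 8.492 Mbps × 4260 s × 1.03 = 37261.2 Mb
Total: 297479.6 Mb = 37185.0 MB.
= 34.63 GiB.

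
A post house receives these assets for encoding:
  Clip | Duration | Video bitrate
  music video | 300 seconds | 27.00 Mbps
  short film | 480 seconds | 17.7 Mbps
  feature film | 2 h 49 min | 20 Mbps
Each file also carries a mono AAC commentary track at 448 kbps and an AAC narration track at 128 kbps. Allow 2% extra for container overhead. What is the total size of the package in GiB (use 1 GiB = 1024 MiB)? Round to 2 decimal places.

26.80 GiB

Audio total: 448 + 128 = 576 kbps = 0.576 Mbps.
music video: 27.576 Mbps × 300 s × 1.02 = 8438.3 Mb
short film: 18.276 Mbps × 480 s × 1.02 = 8947.9 Mb
feature film: 20.576 Mbps × 10140 s × 1.02 = 212813.5 Mb
Total: 230199.6 Mb = 28775.0 MB.
= 26.80 GiB.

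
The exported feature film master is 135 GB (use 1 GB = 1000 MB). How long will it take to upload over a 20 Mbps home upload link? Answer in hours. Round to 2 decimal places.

File: 135 GB = 1080000.0 Mb.
At 20 Mbps: 1080000.0 / 20 = 54000.0 s ≈ 15 hours.

15.00 hours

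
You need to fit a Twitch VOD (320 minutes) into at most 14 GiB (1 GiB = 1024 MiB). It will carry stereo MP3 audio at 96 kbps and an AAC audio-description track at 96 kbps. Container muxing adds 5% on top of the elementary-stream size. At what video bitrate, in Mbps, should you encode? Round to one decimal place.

Budget: 14 GiB = 120259.1 Mb.
Stream payload after overhead: 120259.1 / 1.05 = 114532.5 Mb.
320 min = 19200 s
Total bitrate budget: 114532.5 Mb / 19200 s = 5.965 Mbps.
Audio total: 96 + 96 = 192 kbps = 0.192 Mbps.
Video: 5.965 − 0.192 = 5.773 Mbps.

5.8 Mbps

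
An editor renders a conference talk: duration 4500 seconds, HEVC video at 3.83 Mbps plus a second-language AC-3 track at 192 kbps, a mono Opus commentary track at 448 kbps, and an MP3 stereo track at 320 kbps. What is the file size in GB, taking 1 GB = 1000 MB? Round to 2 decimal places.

2.69 GB

Audio total: 192 + 448 + 320 = 960 kbps = 0.960 Mbps.
Total bitrate: 3.83 + 0.960 = 4.790 Mbps.
Stream data: 4.790 Mbps × 4500 s = 21555.0 Mb.
21,555 Mb ÷ 8 = 2,694 MB → 2.694 GB.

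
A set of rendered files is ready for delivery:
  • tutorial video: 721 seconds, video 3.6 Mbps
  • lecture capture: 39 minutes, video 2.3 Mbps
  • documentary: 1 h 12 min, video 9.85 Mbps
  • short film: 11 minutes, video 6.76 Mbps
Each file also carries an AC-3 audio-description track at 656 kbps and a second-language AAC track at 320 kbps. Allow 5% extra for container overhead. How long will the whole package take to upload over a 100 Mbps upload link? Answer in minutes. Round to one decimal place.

11.0 minutes

Audio total: 656 + 320 = 976 kbps = 0.976 Mbps.
tutorial video: 4.576 Mbps × 721 s × 1.05 = 3464.3 Mb
lecture capture: 3.276 Mbps × 2340 s × 1.05 = 8049.1 Mb
documentary: 10.826 Mbps × 4320 s × 1.05 = 49106.7 Mb
short film: 7.736 Mbps × 660 s × 1.05 = 5361.0 Mb
Total: 65981.2 Mb = 8247.6 MB.
At 100 Mbps: 65981.2 / 100 = 660 s ≈ 11 minutes.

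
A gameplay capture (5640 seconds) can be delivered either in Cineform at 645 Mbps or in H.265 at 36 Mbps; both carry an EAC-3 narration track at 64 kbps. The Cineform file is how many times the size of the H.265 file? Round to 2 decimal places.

Audio: 64 kbps = 0.064 Mbps.
Cineform: 645.064 Mbps × 5640 s = 3638161.0 Mb = 423.538 GiB.
H.265: 36.064 Mbps × 5640 s = 203401.0 Mb = 23.679 GiB.
Ratio: 423.538 / 23.679 = 17.887.

17.89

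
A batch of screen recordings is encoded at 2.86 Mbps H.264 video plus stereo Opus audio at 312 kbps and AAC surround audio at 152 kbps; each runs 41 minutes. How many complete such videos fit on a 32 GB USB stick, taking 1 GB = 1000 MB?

41 min = 2460 s
Audio total: 312 + 152 = 464 kbps = 0.464 Mbps.
Total bitrate: 3.324 Mbps.
Per item: 3.324 Mbps × 2460 s = 8,177 Mb = 1,022 MB.
Capacity: 32 GB = 256,000 Mb; 31.31 items → 31 complete.

31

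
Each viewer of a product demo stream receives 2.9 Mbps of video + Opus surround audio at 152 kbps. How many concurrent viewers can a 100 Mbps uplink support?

Audio: 152 kbps = 0.152 Mbps.
Per-viewer media rate: 3.052 Mbps.
100 Mbps = 100.0 Mbps; 100.0 / 3.052 = 32.77 → 32 viewers.

32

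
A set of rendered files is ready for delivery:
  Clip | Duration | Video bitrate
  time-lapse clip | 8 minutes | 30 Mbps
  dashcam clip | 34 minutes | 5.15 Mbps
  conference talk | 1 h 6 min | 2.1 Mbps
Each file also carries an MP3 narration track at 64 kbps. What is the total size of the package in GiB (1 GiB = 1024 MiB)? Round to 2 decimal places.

Audio: 64 kbps = 0.064 Mbps.
time-lapse clip: 30.064 Mbps × 480 s = 14430.7 Mb
dashcam clip: 5.214 Mbps × 2040 s = 10636.6 Mb
conference talk: 2.164 Mbps × 3960 s = 8569.4 Mb
Total: 33636.7 Mb = 4204.6 MB.
= 3.916 GiB.

3.92 GiB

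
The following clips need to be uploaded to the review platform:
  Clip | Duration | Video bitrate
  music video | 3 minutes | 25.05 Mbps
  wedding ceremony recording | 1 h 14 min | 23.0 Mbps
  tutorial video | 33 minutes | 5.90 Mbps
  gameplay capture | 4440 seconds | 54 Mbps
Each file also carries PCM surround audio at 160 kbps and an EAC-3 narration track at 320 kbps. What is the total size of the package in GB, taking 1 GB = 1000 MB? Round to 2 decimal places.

45.42 GB

Audio total: 160 + 320 = 480 kbps = 0.480 Mbps.
music video: 25.530 Mbps × 180 s = 4595.4 Mb
wedding ceremony recording: 23.480 Mbps × 4440 s = 104251.2 Mb
tutorial video: 6.380 Mbps × 1980 s = 12632.4 Mb
gameplay capture: 54.480 Mbps × 4440 s = 241891.2 Mb
Total: 363370.2 Mb = 45421.3 MB.
= 45.42 GB.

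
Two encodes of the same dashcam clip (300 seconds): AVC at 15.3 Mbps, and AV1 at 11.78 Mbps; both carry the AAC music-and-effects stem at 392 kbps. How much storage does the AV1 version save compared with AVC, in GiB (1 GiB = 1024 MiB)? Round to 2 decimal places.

Audio: 392 kbps = 0.392 Mbps.
AVC: 15.692 Mbps × 300 s = 4707.6 Mb = 0.548 GiB.
AV1: 12.172 Mbps × 300 s = 3651.6 Mb = 0.425 GiB.
Saving: 0.548 − 0.425 = 0.123 GiB.

0.12 GiB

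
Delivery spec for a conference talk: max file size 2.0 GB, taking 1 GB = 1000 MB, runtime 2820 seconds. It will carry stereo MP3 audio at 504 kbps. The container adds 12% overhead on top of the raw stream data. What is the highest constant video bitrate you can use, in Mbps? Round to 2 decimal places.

4.56 Mbps

Budget: 2.0 GB = 16000.0 Mb.
Stream payload after overhead: 16000.0 / 1.12 = 14285.7 Mb.
Total bitrate budget: 14285.7 Mb / 2820 s = 5.066 Mbps.
Audio: 504 kbps = 0.504 Mbps.
Video: 5.066 − 0.504 = 4.562 Mbps.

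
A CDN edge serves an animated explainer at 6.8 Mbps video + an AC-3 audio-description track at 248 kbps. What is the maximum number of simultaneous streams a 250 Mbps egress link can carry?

35

Audio: 248 kbps = 0.248 Mbps.
Per-viewer media rate: 7.048 Mbps.
250 Mbps = 250.0 Mbps; 250.0 / 7.048 = 35.47 → 35 viewers.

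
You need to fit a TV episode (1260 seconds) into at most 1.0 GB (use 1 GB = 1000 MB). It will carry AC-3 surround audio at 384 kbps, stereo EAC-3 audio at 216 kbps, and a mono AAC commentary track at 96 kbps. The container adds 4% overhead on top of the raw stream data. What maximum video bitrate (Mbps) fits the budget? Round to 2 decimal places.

Budget: 1.0 GB = 8000.0 Mb.
Stream payload after overhead: 8000.0 / 1.04 = 7692.3 Mb.
Total bitrate budget: 7692.3 Mb / 1260 s = 6.105 Mbps.
Audio total: 384 + 216 + 96 = 696 kbps = 0.696 Mbps.
Video: 6.105 − 0.696 = 5.409 Mbps.

5.41 Mbps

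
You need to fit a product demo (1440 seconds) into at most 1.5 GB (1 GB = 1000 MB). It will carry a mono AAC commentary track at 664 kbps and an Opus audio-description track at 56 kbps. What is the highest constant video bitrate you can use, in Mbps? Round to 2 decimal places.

Budget: 1.5 GB = 12000.0 Mb.
Total bitrate budget: 12000.0 Mb / 1440 s = 8.333 Mbps.
Audio total: 664 + 56 = 720 kbps = 0.720 Mbps.
Video: 8.333 − 0.720 = 7.613 Mbps.

7.61 Mbps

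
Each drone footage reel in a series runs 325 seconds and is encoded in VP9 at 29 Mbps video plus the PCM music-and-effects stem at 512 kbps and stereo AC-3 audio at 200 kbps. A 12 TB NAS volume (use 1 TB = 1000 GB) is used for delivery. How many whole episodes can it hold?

9941

Audio total: 512 + 200 = 712 kbps = 0.712 Mbps.
Total bitrate: 29.712 Mbps.
Per item: 29.712 Mbps × 325 s = 9,656 Mb = 1,207 MB.
Capacity: 12 TB = 96,000,000 Mb; 9941.59 items → 9941 complete.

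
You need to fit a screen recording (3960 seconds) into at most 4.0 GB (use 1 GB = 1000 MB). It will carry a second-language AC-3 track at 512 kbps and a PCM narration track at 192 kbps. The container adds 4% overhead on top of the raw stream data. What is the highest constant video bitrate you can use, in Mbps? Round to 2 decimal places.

Budget: 4.0 GB = 32000.0 Mb.
Stream payload after overhead: 32000.0 / 1.04 = 30769.2 Mb.
Total bitrate budget: 30769.2 Mb / 3960 s = 7.770 Mbps.
Audio total: 512 + 192 = 704 kbps = 0.704 Mbps.
Video: 7.770 − 0.704 = 7.066 Mbps.

7.07 Mbps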